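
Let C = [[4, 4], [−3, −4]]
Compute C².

[[4, 0], [0, 4]]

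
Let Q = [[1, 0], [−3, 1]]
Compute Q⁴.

[[1, 0], [−12, 1]]

Q = I + N where N = [[0, 0], [−3, 0]] is strictly lower-triangular, so N² = 0.
(I + N)⁴ = I + 4·N = [[1, 0], [−12, 1]].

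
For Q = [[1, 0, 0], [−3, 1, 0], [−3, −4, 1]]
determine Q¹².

Q = I + N where N = [[0, 0, 0], [−3, 0, 0], [−3, −4, 0]] is strictly lower-triangular, so N³ = 0.
(I + N)¹² = I + 12·N + 66·N² = [[1, 0, 0], [−36, 1, 0], [756, −48, 1]].

[[1, 0, 0], [−36, 1, 0], [756, −48, 1]]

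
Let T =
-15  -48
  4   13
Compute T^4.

tr T = -2 and det T = -3, so the characteristic polynomial is λ² − (-2)λ + (-3) with roots 1 and -3.
Eigenvectors give P = [[-3, 4], [1, -1]] with P⁻¹ = [[1, 4], [1, 3]], and T = P·diag(1, -3)·P⁻¹.
Then T^4 = P·diag(1, 81)·P⁻¹ = [[-3, 324], [1, -81]] · [[1, 4], [1, 3]] = [[321, 960], [-80, -239]].

[[321, 960], [-80, -239]]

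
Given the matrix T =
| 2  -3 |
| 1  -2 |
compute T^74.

T² = I (check: tr T = 0 and det T = -1), so T^74 = I since 74 is even.

[[1, 0], [0, 1]]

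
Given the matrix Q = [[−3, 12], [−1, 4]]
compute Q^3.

Q² = Q (a projection; rank 1, trace 1), so Q^3 = Q.

[[−3, 12], [−1, 4]]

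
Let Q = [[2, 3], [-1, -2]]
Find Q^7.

Q² = I (check: tr Q = 0 and det Q = -1), so Q^7 = Q since 7 is odd.

[[2, 3], [-1, -2]]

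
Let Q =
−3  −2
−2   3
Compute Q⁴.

[[169, 0], [0, 169]]

Q² = [[13, 0], [0, 13]]
Q³ = [[−39, −26], [−26, 39]]
Q⁴ = [[169, 0], [0, 169]]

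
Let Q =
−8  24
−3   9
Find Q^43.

Q² = Q (a projection; rank 1, trace 1), so Q^43 = Q.

[[−8, 24], [−3, 9]]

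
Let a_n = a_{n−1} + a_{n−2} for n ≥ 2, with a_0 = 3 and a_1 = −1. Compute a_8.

With companion matrix B = [[1, 1], [1, 0]], [a_n, a_{n−1}]ᵀ = B·[a_{n−1}, a_{n−2}]ᵀ, so [a_8, a_7]ᵀ = B^7·[a_1, a_0]ᵀ.
B^7 = [[21, 13], [13, 8]], giving [a_8, a_7]ᵀ = [[18], [11]].

18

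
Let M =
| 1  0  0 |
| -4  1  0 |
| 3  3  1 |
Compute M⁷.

[[1, 0, 0], [-28, 1, 0], [-231, 21, 1]]

M = I + N where N = [[0, 0, 0], [-4, 0, 0], [3, 3, 0]] is strictly lower-triangular, so N³ = 0.
(I + N)⁷ = I + 7·N + 21·N² = [[1, 0, 0], [-28, 1, 0], [-231, 21, 1]].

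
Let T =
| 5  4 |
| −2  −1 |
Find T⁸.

tr T = 4 and det T = 3, so the characteristic polynomial is λ² − (4)λ + (3) with roots 1 and 3.
Eigenvectors give P = [[−1, 2], [1, −1]] with P⁻¹ = [[1, 2], [1, 1]], and T = P·diag(1, 3)·P⁻¹.
Then T⁸ = P·diag(1, 6561)·P⁻¹ = [[−1, 13122], [1, −6561]] · [[1, 2], [1, 1]] = [[13121, 13120], [−6560, −6559]].

[[13121, 13120], [−6560, −6559]]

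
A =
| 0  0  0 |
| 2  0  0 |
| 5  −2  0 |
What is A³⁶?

A is strictly triangular, hence nilpotent: A³ = 0, so A³⁶ = 0.

[[0, 0, 0], [0, 0, 0], [0, 0, 0]]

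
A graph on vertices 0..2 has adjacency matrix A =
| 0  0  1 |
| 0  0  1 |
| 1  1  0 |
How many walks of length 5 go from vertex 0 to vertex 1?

The number of length-5 walks from vertex 0 to vertex 1 is entry (0,1) of A⁵, where A is the adjacency matrix.
A² = [[1, 1, 0], [1, 1, 0], [0, 0, 2]]
A³ = [[0, 0, 2], [0, 0, 2], [2, 2, 0]]
A⁴ = [[2, 2, 0], [2, 2, 0], [0, 0, 4]]
A⁵ = [[0, 0, 4], [0, 0, 4], [4, 4, 0]]

0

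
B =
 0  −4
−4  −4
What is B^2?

[[16, 16], [16, 32]]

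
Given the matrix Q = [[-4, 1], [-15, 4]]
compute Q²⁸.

Q² = I (check: tr Q = 0 and det Q = -1), so Q²⁸ = I since 28 is even.

[[1, 0], [0, 1]]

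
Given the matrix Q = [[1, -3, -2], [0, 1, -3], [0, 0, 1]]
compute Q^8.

[[1, -24, 236], [0, 1, -24], [0, 0, 1]]

Q = I + N where N = [[0, -3, -2], [0, 0, -3], [0, 0, 0]] is strictly upper-triangular, so N^3 = 0.
(I + N)^8 = I + 8·N + 28·N^2 = [[1, -24, 236], [0, 1, -24], [0, 0, 1]].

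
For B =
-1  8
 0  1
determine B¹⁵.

[[-1, 8], [0, 1]]

B² = I (check: tr B = 0 and det B = -1), so B¹⁵ = B since 15 is odd.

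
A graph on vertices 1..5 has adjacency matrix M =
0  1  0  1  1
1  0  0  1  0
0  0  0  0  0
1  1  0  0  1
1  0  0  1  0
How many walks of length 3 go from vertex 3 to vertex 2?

The number of length-3 walks from vertex 3 to vertex 2 is entry (3,2) of M³, where M is the adjacency matrix.
M² = [[3, 1, 0, 2, 1], [1, 2, 0, 1, 2], [0, 0, 0, 0, 0], [2, 1, 0, 3, 1], [1, 2, 0, 1, 2]]
M³ = [[4, 5, 0, 5, 5], [5, 2, 0, 5, 2], [0, 0, 0, 0, 0], [5, 5, 0, 4, 5], [5, 2, 0, 5, 2]]

0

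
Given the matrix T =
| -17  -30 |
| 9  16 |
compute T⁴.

tr T = -1 and det T = -2, so the characteristic polynomial is λ² − (-1)λ + (-2) with roots 1 and -2.
Eigenvectors give P = [[-5, -2], [3, 1]] with P⁻¹ = [[1, 2], [-3, -5]], and T = P·diag(1, -2)·P⁻¹.
Then T⁴ = P·diag(1, 16)·P⁻¹ = [[-5, -32], [3, 16]] · [[1, 2], [-3, -5]] = [[91, 150], [-45, -74]].

[[91, 150], [-45, -74]]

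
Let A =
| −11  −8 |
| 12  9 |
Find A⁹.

[[−59051, −39368], [59052, 39369]]

tr A = −2 and det A = −3, so the characteristic polynomial is λ² − (−2)λ + (−3) with roots −3 and 1.
Eigenvectors give P = [[−1, −2], [1, 3]] with P⁻¹ = [[−3, −2], [1, 1]], and A = P·diag(−3, 1)·P⁻¹.
Then A⁹ = P·diag(−19683, 1)·P⁻¹ = [[19683, −2], [−19683, 3]] · [[−3, −2], [1, 1]] = [[−59051, −39368], [59052, 39369]].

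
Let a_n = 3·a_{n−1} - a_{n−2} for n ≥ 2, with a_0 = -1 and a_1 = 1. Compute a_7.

With companion matrix Q = [[3, -1], [1, 0]], [a_n, a_{n−1}]ᵀ = Q·[a_{n−1}, a_{n−2}]ᵀ, so [a_7, a_6]ᵀ = Q^6·[a_1, a_0]ᵀ.
Q^6 = [[377, -144], [144, -55]], giving [a_7, a_6]ᵀ = [[521], [199]].

521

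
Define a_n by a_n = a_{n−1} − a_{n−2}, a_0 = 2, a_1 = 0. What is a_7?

0

With companion matrix M = [[1, −1], [1, 0]], [a_n, a_{n−1}]ᵀ = M·[a_{n−1}, a_{n−2}]ᵀ, so [a_7, a_6]ᵀ = M^6·[a_1, a_0]ᵀ.
M^6 = [[1, 0], [0, 1]], giving [a_7, a_6]ᵀ = [[0], [2]].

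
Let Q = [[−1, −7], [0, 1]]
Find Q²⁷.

[[−1, −7], [0, 1]]

Q² = I (check: tr Q = 0 and det Q = −1), so Q²⁷ = Q since 27 is odd.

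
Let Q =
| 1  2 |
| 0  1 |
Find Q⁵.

Q = I + N where N = [[0, 2], [0, 0]] is strictly upper-triangular, so N² = 0.
(I + N)⁵ = I + 5·N = [[1, 10], [0, 1]].

[[1, 10], [0, 1]]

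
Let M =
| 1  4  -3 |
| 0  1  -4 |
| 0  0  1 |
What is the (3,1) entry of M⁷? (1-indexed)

0

M = I + N where N = [[0, 4, -3], [0, 0, -4], [0, 0, 0]] is strictly upper-triangular, so N³ = 0.
(I + N)⁷ = I + 7·N + 21·N² = [[1, 28, -357], [0, 1, -28], [0, 0, 1]].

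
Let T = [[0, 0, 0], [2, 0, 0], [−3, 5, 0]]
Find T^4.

T is strictly triangular, hence nilpotent: T^3 = 0, so T^4 = 0.

[[0, 0, 0], [0, 0, 0], [0, 0, 0]]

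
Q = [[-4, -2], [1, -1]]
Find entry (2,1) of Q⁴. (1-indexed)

tr Q = -5 and det Q = 6, so the characteristic polynomial is λ² − (-5)λ + (6) with roots -2 and -3.
Eigenvectors give P = [[-1, 2], [1, -1]] with P⁻¹ = [[1, 2], [1, 1]], and Q = P·diag(-2, -3)·P⁻¹.
Then Q⁴ = P·diag(16, 81)·P⁻¹ = [[-16, 162], [16, -81]] · [[1, 2], [1, 1]] = [[146, 130], [-65, -49]].

-65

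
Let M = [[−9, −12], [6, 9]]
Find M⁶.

[[729, 0], [0, 729]]

tr M = 0 and det M = −9, so the characteristic polynomial is λ² − (0)λ + (−9) with roots 3 and −3.
Eigenvectors give P = [[−1, −2], [1, 1]] with P⁻¹ = [[1, 2], [−1, −1]], and M = P·diag(3, −3)·P⁻¹.
Then M⁶ = P·diag(729, 729)·P⁻¹ = [[−729, −1458], [729, 729]] · [[1, 2], [−1, −1]] = [[729, 0], [0, 729]].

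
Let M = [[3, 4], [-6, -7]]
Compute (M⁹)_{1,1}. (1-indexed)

39363

tr M = -4 and det M = 3, so the characteristic polynomial is λ² − (-4)λ + (3) with roots -3 and -1.
Eigenvectors give P = [[2, -1], [-3, 1]] with P⁻¹ = [[-1, -1], [-3, -2]], and M = P·diag(-3, -1)·P⁻¹.
Then M⁹ = P·diag(-19683, -1)·P⁻¹ = [[-39366, 1], [59049, -1]] · [[-1, -1], [-3, -2]] = [[39363, 39364], [-59046, -59047]].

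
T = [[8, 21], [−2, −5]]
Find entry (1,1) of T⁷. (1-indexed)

890

tr T = 3 and det T = 2, so the characteristic polynomial is λ² − (3)λ + (2) with roots 1 and 2.
Eigenvectors give P = [[−3, −7], [1, 2]] with P⁻¹ = [[2, 7], [−1, −3]], and T = P·diag(1, 2)·P⁻¹.
Then T⁷ = P·diag(1, 128)·P⁻¹ = [[−3, −896], [1, 256]] · [[2, 7], [−1, −3]] = [[890, 2667], [−254, −761]].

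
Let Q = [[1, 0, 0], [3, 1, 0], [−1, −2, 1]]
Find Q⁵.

Q = I + N where N = [[0, 0, 0], [3, 0, 0], [−1, −2, 0]] is strictly lower-triangular, so N³ = 0.
(I + N)⁵ = I + 5·N + 10·N² = [[1, 0, 0], [15, 1, 0], [−65, −10, 1]].

[[1, 0, 0], [15, 1, 0], [−65, −10, 1]]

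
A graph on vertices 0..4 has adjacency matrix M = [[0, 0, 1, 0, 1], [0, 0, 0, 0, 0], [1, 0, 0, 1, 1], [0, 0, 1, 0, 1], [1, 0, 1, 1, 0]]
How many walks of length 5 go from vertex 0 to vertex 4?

29

The number of length-5 walks from vertex 0 to vertex 4 is entry (0,4) of M⁵, where M is the adjacency matrix.
M² = [[2, 0, 1, 2, 1], [0, 0, 0, 0, 0], [1, 0, 3, 1, 2], [2, 0, 1, 2, 1], [1, 0, 2, 1, 3]]
M³ = [[2, 0, 5, 2, 5], [0, 0, 0, 0, 0], [5, 0, 4, 5, 5], [2, 0, 5, 2, 5], [5, 0, 5, 5, 4]]
M⁴ = [[10, 0, 9, 10, 9], [0, 0, 0, 0, 0], [9, 0, 15, 9, 14], [10, 0, 9, 10, 9], [9, 0, 14, 9, 15]]
M⁵ = [[18, 0, 29, 18, 29], [0, 0, 0, 0, 0], [29, 0, 32, 29, 33], [18, 0, 29, 18, 29], [29, 0, 33, 29, 32]]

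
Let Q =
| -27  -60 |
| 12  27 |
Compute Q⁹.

tr Q = 0 and det Q = -9, so the characteristic polynomial is λ² − (0)λ + (-9) with roots 3 and -3.
Eigenvectors give P = [[2, -5], [-1, 2]] with P⁻¹ = [[-2, -5], [-1, -2]], and Q = P·diag(3, -3)·P⁻¹.
Then Q⁹ = P·diag(19683, -19683)·P⁻¹ = [[39366, 98415], [-19683, -39366]] · [[-2, -5], [-1, -2]] = [[-177147, -393660], [78732, 177147]].

[[-177147, -393660], [78732, 177147]]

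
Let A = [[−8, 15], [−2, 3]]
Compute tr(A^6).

tr A = −5 and det A = 6, so the characteristic polynomial is λ² − (−5)λ + (6) with roots −3 and −2.
Eigenvectors give P = [[3, 5], [1, 2]] with P⁻¹ = [[2, −5], [−1, 3]], and A = P·diag(−3, −2)·P⁻¹.
Then A^6 = P·diag(729, 64)·P⁻¹ = [[2187, 320], [729, 128]] · [[2, −5], [−1, 3]] = [[4054, −9975], [1330, −3261]].

793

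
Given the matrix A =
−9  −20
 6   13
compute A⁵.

[[−1209, −2420], [726, 1453]]

tr A = 4 and det A = 3, so the characteristic polynomial is λ² − (4)λ + (3) with roots 3 and 1.
Eigenvectors give P = [[−5, −2], [3, 1]] with P⁻¹ = [[1, 2], [−3, −5]], and A = P·diag(3, 1)·P⁻¹.
Then A⁵ = P·diag(243, 1)·P⁻¹ = [[−1215, −2], [729, 1]] · [[1, 2], [−3, −5]] = [[−1209, −2420], [726, 1453]].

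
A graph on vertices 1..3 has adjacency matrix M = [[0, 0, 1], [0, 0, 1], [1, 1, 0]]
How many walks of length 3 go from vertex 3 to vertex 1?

The number of length-3 walks from vertex 3 to vertex 1 is entry (3,1) of M^3, where M is the adjacency matrix.
M^2 = [[1, 1, 0], [1, 1, 0], [0, 0, 2]]
M^3 = [[0, 0, 2], [0, 0, 2], [2, 2, 0]]

2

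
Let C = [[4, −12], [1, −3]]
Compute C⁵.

[[4, −12], [1, −3]]

C² = C (a projection; rank 1, trace 1), so C⁵ = C.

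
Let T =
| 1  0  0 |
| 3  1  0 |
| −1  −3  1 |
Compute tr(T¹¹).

3

T = I + N where N = [[0, 0, 0], [3, 0, 0], [−1, −3, 0]] is strictly lower-triangular, so N³ = 0.
(I + N)¹¹ = I + 11·N + 55·N² = [[1, 0, 0], [33, 1, 0], [−506, −33, 1]].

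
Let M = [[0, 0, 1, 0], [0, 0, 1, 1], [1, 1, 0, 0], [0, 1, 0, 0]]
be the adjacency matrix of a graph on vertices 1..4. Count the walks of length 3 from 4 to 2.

The number of length-3 walks from vertex 4 to vertex 2 is entry (4,2) of M^3, where M is the adjacency matrix.
M^2 = [[1, 1, 0, 0], [1, 2, 0, 0], [0, 0, 2, 1], [0, 0, 1, 1]]
M^3 = [[0, 0, 2, 1], [0, 0, 3, 2], [2, 3, 0, 0], [1, 2, 0, 0]]

2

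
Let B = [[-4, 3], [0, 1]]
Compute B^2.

[[16, -9], [0, 1]]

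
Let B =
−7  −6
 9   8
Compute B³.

[[−19, −18], [27, 26]]

tr B = 1 and det B = −2, so the characteristic polynomial is λ² − (1)λ + (−2) with roots −1 and 2.
Eigenvectors give P = [[−1, −2], [1, 3]] with P⁻¹ = [[−3, −2], [1, 1]], and B = P·diag(−1, 2)·P⁻¹.
Then B³ = P·diag(−1, 8)·P⁻¹ = [[1, −16], [−1, 24]] · [[−3, −2], [1, 1]] = [[−19, −18], [27, 26]].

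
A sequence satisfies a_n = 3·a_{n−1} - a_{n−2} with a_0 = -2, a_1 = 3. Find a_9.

With companion matrix T = [[3, -1], [1, 0]], [a_n, a_{n−1}]ᵀ = T·[a_{n−1}, a_{n−2}]ᵀ, so [a_9, a_8]ᵀ = T^8·[a_1, a_0]ᵀ.
T^8 = [[2584, -987], [987, -377]], giving [a_9, a_8]ᵀ = [[9726], [3715]].

9726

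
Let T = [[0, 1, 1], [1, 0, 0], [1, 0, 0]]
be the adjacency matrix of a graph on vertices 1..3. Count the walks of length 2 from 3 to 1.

0

The number of length-2 walks from vertex 3 to vertex 1 is entry (3,1) of T², where T is the adjacency matrix.
T² = [[2, 0, 0], [0, 1, 1], [0, 1, 1]]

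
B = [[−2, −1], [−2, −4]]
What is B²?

[[6, 6], [12, 18]]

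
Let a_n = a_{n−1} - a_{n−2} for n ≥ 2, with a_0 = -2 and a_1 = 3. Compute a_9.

With companion matrix T = [[1, -1], [1, 0]], [a_n, a_{n−1}]ᵀ = T·[a_{n−1}, a_{n−2}]ᵀ, so [a_9, a_8]ᵀ = T^8·[a_1, a_0]ᵀ.
T^8 = [[0, -1], [1, -1]], giving [a_9, a_8]ᵀ = [[2], [5]].

2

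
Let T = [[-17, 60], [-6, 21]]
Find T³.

tr T = 4 and det T = 3, so the characteristic polynomial is λ² − (4)λ + (3) with roots 1 and 3.
Eigenvectors give P = [[10, 3], [3, 1]] with P⁻¹ = [[1, -3], [-3, 10]], and T = P·diag(1, 3)·P⁻¹.
Then T³ = P·diag(1, 27)·P⁻¹ = [[10, 81], [3, 27]] · [[1, -3], [-3, 10]] = [[-233, 780], [-78, 261]].

[[-233, 780], [-78, 261]]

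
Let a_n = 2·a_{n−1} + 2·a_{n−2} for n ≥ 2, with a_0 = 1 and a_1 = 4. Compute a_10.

31648

With companion matrix A = [[2, 2], [1, 0]], [a_n, a_{n−1}]ᵀ = A·[a_{n−1}, a_{n−2}]ᵀ, so [a_10, a_9]ᵀ = A⁹·[a_1, a_0]ᵀ.
A⁹ = [[6688, 4896], [2448, 1792]], giving [a_10, a_9]ᵀ = [[31648], [11584]].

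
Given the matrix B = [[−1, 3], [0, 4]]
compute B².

[[1, 9], [0, 16]]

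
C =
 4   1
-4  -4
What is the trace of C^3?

C^2 = [[12, 0], [0, 12]]
C^3 = [[48, 12], [-48, -48]]

0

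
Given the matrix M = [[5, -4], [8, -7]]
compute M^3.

[[29, -28], [56, -55]]

tr M = -2 and det M = -3, so the characteristic polynomial is λ² − (-2)λ + (-3) with roots 1 and -3.
Eigenvectors give P = [[1, -1], [1, -2]] with P⁻¹ = [[2, -1], [1, -1]], and M = P·diag(1, -3)·P⁻¹.
Then M^3 = P·diag(1, -27)·P⁻¹ = [[1, 27], [1, 54]] · [[2, -1], [1, -1]] = [[29, -28], [56, -55]].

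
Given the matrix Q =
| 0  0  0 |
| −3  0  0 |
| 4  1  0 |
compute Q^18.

Q is strictly triangular, hence nilpotent: Q^3 = 0, so Q^18 = 0.

[[0, 0, 0], [0, 0, 0], [0, 0, 0]]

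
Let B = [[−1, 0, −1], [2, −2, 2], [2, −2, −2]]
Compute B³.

[[11, −10, −1], [−18, 20, 22], [22, −12, 30]]

B² = [[−1, 2, 3], [−2, 0, −10], [−10, 8, −2]]
B³ = [[11, −10, −1], [−18, 20, 22], [22, −12, 30]]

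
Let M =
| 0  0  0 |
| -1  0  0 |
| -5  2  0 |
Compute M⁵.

M is strictly triangular, hence nilpotent: M³ = 0, so M⁵ = 0.

[[0, 0, 0], [0, 0, 0], [0, 0, 0]]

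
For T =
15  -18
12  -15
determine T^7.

[[10935, -13122], [8748, -10935]]

tr T = 0 and det T = -9, so the characteristic polynomial is λ² − (0)λ + (-9) with roots 3 and -3.
Eigenvectors give P = [[-3, -1], [-2, -1]] with P⁻¹ = [[-1, 1], [2, -3]], and T = P·diag(3, -3)·P⁻¹.
Then T^7 = P·diag(2187, -2187)·P⁻¹ = [[-6561, 2187], [-4374, 2187]] · [[-1, 1], [2, -3]] = [[10935, -13122], [8748, -10935]].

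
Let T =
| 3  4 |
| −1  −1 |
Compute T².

[[5, 8], [−2, −3]]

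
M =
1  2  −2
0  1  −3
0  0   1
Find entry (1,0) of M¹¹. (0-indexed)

M = I + N where N = [[0, 2, −2], [0, 0, −3], [0, 0, 0]] is strictly upper-triangular, so N³ = 0.
(I + N)¹¹ = I + 11·N + 55·N² = [[1, 22, −352], [0, 1, −33], [0, 0, 1]].

0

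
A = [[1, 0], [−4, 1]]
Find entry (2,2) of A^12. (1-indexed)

1

A = I + N where N = [[0, 0], [−4, 0]] is strictly lower-triangular, so N^2 = 0.
(I + N)^12 = I + 12·N = [[1, 0], [−48, 1]].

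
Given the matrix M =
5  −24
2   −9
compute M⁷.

tr M = −4 and det M = 3, so the characteristic polynomial is λ² − (−4)λ + (3) with roots −3 and −1.
Eigenvectors give P = [[3, 4], [1, 1]] with P⁻¹ = [[−1, 4], [1, −3]], and M = P·diag(−3, −1)·P⁻¹.
Then M⁷ = P·diag(−2187, −1)·P⁻¹ = [[−6561, −4], [−2187, −1]] · [[−1, 4], [1, −3]] = [[6557, −26232], [2186, −8745]].

[[6557, −26232], [2186, −8745]]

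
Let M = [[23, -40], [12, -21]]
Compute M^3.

tr M = 2 and det M = -3, so the characteristic polynomial is λ² − (2)λ + (-3) with roots 3 and -1.
Eigenvectors give P = [[2, -5], [1, -3]] with P⁻¹ = [[3, -5], [1, -2]], and M = P·diag(3, -1)·P⁻¹.
Then M^3 = P·diag(27, -1)·P⁻¹ = [[54, 5], [27, 3]] · [[3, -5], [1, -2]] = [[167, -280], [84, -141]].

[[167, -280], [84, -141]]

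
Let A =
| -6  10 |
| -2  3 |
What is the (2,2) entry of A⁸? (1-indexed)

-1019

tr A = -3 and det A = 2, so the characteristic polynomial is λ² − (-3)λ + (2) with roots -2 and -1.
Eigenvectors give P = [[-5, 2], [-2, 1]] with P⁻¹ = [[-1, 2], [-2, 5]], and A = P·diag(-2, -1)·P⁻¹.
Then A⁸ = P·diag(256, 1)·P⁻¹ = [[-1280, 2], [-512, 1]] · [[-1, 2], [-2, 5]] = [[1276, -2550], [510, -1019]].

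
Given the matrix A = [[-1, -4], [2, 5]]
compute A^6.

tr A = 4 and det A = 3, so the characteristic polynomial is λ² − (4)λ + (3) with roots 1 and 3.
Eigenvectors give P = [[-2, -1], [1, 1]] with P⁻¹ = [[-1, -1], [1, 2]], and A = P·diag(1, 3)·P⁻¹.
Then A^6 = P·diag(1, 729)·P⁻¹ = [[-2, -729], [1, 729]] · [[-1, -1], [1, 2]] = [[-727, -1456], [728, 1457]].

[[-727, -1456], [728, 1457]]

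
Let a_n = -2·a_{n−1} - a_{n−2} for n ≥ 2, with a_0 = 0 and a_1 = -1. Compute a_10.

10

With companion matrix A = [[-2, -1], [1, 0]], [a_n, a_{n−1}]ᵀ = A·[a_{n−1}, a_{n−2}]ᵀ, so [a_10, a_9]ᵀ = A^9·[a_1, a_0]ᵀ.
A^9 = [[-10, -9], [9, 8]], giving [a_10, a_9]ᵀ = [[10], [-9]].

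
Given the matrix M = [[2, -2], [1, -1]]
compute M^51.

[[2, -2], [1, -1]]

M² = M (a projection; rank 1, trace 1), so M^51 = M.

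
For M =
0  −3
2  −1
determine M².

[[−6, 3], [−2, −5]]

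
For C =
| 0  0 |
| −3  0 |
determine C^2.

C is strictly triangular, hence nilpotent: C^2 = 0, so C^2 = 0.

[[0, 0], [0, 0]]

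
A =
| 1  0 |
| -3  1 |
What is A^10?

A = I + N where N = [[0, 0], [-3, 0]] is strictly lower-triangular, so N^2 = 0.
(I + N)^10 = I + 10·N = [[1, 0], [-30, 1]].

[[1, 0], [-30, 1]]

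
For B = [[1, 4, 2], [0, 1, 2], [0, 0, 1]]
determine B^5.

[[1, 20, 90], [0, 1, 10], [0, 0, 1]]

B = I + N where N = [[0, 4, 2], [0, 0, 2], [0, 0, 0]] is strictly upper-triangular, so N^3 = 0.
(I + N)^5 = I + 5·N + 10·N^2 = [[1, 20, 90], [0, 1, 10], [0, 0, 1]].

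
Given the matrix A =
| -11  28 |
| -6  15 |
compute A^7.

[[-13115, 30604], [-6558, 15303]]

tr A = 4 and det A = 3, so the characteristic polynomial is λ² − (4)λ + (3) with roots 3 and 1.
Eigenvectors give P = [[2, 7], [1, 3]] with P⁻¹ = [[-3, 7], [1, -2]], and A = P·diag(3, 1)·P⁻¹.
Then A^7 = P·diag(2187, 1)·P⁻¹ = [[4374, 7], [2187, 3]] · [[-3, 7], [1, -2]] = [[-13115, 30604], [-6558, 15303]].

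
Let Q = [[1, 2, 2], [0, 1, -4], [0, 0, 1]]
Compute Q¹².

Q = I + N where N = [[0, 2, 2], [0, 0, -4], [0, 0, 0]] is strictly upper-triangular, so N³ = 0.
(I + N)¹² = I + 12·N + 66·N² = [[1, 24, -504], [0, 1, -48], [0, 0, 1]].

[[1, 24, -504], [0, 1, -48], [0, 0, 1]]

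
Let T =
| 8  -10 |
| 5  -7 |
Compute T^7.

tr T = 1 and det T = -6, so the characteristic polynomial is λ² − (1)λ + (-6) with roots 3 and -2.
Eigenvectors give P = [[2, 1], [1, 1]] with P⁻¹ = [[1, -1], [-1, 2]], and T = P·diag(3, -2)·P⁻¹.
Then T^7 = P·diag(2187, -128)·P⁻¹ = [[4374, -128], [2187, -128]] · [[1, -1], [-1, 2]] = [[4502, -4630], [2315, -2443]].

[[4502, -4630], [2315, -2443]]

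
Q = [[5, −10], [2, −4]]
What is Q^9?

Q² = Q (a projection; rank 1, trace 1), so Q^9 = Q.

[[5, −10], [2, −4]]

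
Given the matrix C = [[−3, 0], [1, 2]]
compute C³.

C² = [[9, 0], [−1, 4]]
C³ = [[−27, 0], [7, 8]]

[[−27, 0], [7, 8]]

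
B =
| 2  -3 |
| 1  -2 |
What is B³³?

B² = I (check: tr B = 0 and det B = -1), so B³³ = B since 33 is odd.

[[2, -3], [1, -2]]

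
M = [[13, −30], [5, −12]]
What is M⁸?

[[19171, −37830], [6305, −12354]]

tr M = 1 and det M = −6, so the characteristic polynomial is λ² − (1)λ + (−6) with roots 3 and −2.
Eigenvectors give P = [[3, −2], [1, −1]] with P⁻¹ = [[1, −2], [1, −3]], and M = P·diag(3, −2)·P⁻¹.
Then M⁸ = P·diag(6561, 256)·P⁻¹ = [[19683, −512], [6561, −256]] · [[1, −2], [1, −3]] = [[19171, −37830], [6305, −12354]].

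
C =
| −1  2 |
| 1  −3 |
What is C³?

C² = [[3, −8], [−4, 11]]
C³ = [[−11, 30], [15, −41]]

[[−11, 30], [15, −41]]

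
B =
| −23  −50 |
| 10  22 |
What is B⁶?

[[3389, 6650], [−1330, −2596]]

tr B = −1 and det B = −6, so the characteristic polynomial is λ² − (−1)λ + (−6) with roots 2 and −3.
Eigenvectors give P = [[2, −5], [−1, 2]] with P⁻¹ = [[−2, −5], [−1, −2]], and B = P·diag(2, −3)·P⁻¹.
Then B⁶ = P·diag(64, 729)·P⁻¹ = [[128, −3645], [−64, 1458]] · [[−2, −5], [−1, −2]] = [[3389, 6650], [−1330, −2596]].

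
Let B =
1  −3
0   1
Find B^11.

[[1, −33], [0, 1]]

B = I + N where N = [[0, −3], [0, 0]] is strictly upper-triangular, so N^2 = 0.
(I + N)^11 = I + 11·N = [[1, −33], [0, 1]].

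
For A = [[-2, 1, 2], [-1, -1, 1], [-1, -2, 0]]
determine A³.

[[8, 14, -5], [1, 10, 2], [-5, 11, 9]]

A² = [[1, -7, -3], [2, -2, -3], [4, 1, -4]]
A³ = [[8, 14, -5], [1, 10, 2], [-5, 11, 9]]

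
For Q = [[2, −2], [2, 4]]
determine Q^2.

[[0, −12], [12, 12]]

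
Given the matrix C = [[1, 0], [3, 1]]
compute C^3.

[[1, 0], [9, 1]]

C = I + N where N = [[0, 0], [3, 0]] is strictly lower-triangular, so N^2 = 0.
(I + N)^3 = I + 3·N = [[1, 0], [9, 1]].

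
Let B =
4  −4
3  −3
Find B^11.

B² = B (a projection; rank 1, trace 1), so B^11 = B.

[[4, −4], [3, −3]]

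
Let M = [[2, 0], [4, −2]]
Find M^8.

tr M = 0 and det M = −4, so the characteristic polynomial is λ² − (0)λ + (−4) with roots −2 and 2.
Eigenvectors give P = [[0, −1], [−1, −1]] with P⁻¹ = [[1, −1], [−1, 0]], and M = P·diag(−2, 2)·P⁻¹.
Then M^8 = P·diag(256, 256)·P⁻¹ = [[0, −256], [−256, −256]] · [[1, −1], [−1, 0]] = [[256, 0], [0, 256]].

[[256, 0], [0, 256]]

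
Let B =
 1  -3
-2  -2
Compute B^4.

B^2 = [[7, 3], [2, 10]]
B^3 = [[1, -27], [-18, -26]]
B^4 = [[55, 51], [34, 106]]

[[55, 51], [34, 106]]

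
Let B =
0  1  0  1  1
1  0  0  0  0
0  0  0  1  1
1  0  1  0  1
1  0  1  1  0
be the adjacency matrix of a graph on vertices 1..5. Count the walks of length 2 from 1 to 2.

0

The number of length-2 walks from vertex 1 to vertex 2 is entry (1,2) of B², where B is the adjacency matrix.
B² = [[3, 0, 2, 1, 1], [0, 1, 0, 1, 1], [2, 0, 2, 1, 1], [1, 1, 1, 3, 2], [1, 1, 1, 2, 3]]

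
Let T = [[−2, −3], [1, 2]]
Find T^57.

T² = I (check: tr T = 0 and det T = −1), so T^57 = T since 57 is odd.

[[−2, −3], [1, 2]]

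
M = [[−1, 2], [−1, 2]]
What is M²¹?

M² = M (a projection; rank 1, trace 1), so M²¹ = M.

[[−1, 2], [−1, 2]]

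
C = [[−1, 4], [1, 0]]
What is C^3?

[[−9, 20], [5, −4]]

C^2 = [[5, −4], [−1, 4]]
C^3 = [[−9, 20], [5, −4]]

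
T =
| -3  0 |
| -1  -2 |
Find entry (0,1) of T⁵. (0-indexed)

tr T = -5 and det T = 6, so the characteristic polynomial is λ² − (-5)λ + (6) with roots -2 and -3.
Eigenvectors give P = [[0, 1], [1, 1]] with P⁻¹ = [[-1, 1], [1, 0]], and T = P·diag(-2, -3)·P⁻¹.
Then T⁵ = P·diag(-32, -243)·P⁻¹ = [[0, -243], [-32, -243]] · [[-1, 1], [1, 0]] = [[-243, 0], [-211, -32]].

0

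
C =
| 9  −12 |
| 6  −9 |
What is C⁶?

[[729, 0], [0, 729]]

tr C = 0 and det C = −9, so the characteristic polynomial is λ² − (0)λ + (−9) with roots −3 and 3.
Eigenvectors give P = [[−1, 2], [−1, 1]] with P⁻¹ = [[1, −2], [1, −1]], and C = P·diag(−3, 3)·P⁻¹.
Then C⁶ = P·diag(729, 729)·P⁻¹ = [[−729, 1458], [−729, 729]] · [[1, −2], [1, −1]] = [[729, 0], [0, 729]].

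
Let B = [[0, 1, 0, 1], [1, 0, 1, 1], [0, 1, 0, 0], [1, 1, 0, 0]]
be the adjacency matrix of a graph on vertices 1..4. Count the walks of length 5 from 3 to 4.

The number of length-5 walks from vertex 3 to vertex 4 is entry (3,4) of B^5, where B is the adjacency matrix.
B^2 = [[2, 1, 1, 1], [1, 3, 0, 1], [1, 0, 1, 1], [1, 1, 1, 2]]
B^3 = [[2, 4, 1, 3], [4, 2, 3, 4], [1, 3, 0, 1], [3, 4, 1, 2]]
B^4 = [[7, 6, 4, 6], [6, 11, 2, 6], [4, 2, 3, 4], [6, 6, 4, 7]]
B^5 = [[12, 17, 6, 13], [17, 14, 11, 17], [6, 11, 2, 6], [13, 17, 6, 12]]

6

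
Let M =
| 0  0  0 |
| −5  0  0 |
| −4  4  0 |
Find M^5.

[[0, 0, 0], [0, 0, 0], [0, 0, 0]]

M is strictly triangular, hence nilpotent: M^3 = 0, so M^5 = 0.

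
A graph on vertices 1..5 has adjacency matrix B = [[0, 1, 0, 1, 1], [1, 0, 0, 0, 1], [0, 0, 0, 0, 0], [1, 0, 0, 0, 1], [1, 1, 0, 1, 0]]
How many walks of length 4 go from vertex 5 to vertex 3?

The number of length-4 walks from vertex 5 to vertex 3 is entry (5,3) of B⁴, where B is the adjacency matrix.
B² = [[3, 1, 0, 1, 2], [1, 2, 0, 2, 1], [0, 0, 0, 0, 0], [1, 2, 0, 2, 1], [2, 1, 0, 1, 3]]
B³ = [[4, 5, 0, 5, 5], [5, 2, 0, 2, 5], [0, 0, 0, 0, 0], [5, 2, 0, 2, 5], [5, 5, 0, 5, 4]]
B⁴ = [[15, 9, 0, 9, 14], [9, 10, 0, 10, 9], [0, 0, 0, 0, 0], [9, 10, 0, 10, 9], [14, 9, 0, 9, 15]]

0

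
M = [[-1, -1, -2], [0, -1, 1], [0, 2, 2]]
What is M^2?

[[1, -2, -3], [0, 3, 1], [0, 2, 6]]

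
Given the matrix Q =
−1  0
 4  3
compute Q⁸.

[[1, 0], [6560, 6561]]

tr Q = 2 and det Q = −3, so the characteristic polynomial is λ² − (2)λ + (−3) with roots −1 and 3.
Eigenvectors give P = [[−1, 0], [1, −1]] with P⁻¹ = [[−1, 0], [−1, −1]], and Q = P·diag(−1, 3)·P⁻¹.
Then Q⁸ = P·diag(1, 6561)·P⁻¹ = [[−1, 0], [1, −6561]] · [[−1, 0], [−1, −1]] = [[1, 0], [6560, 6561]].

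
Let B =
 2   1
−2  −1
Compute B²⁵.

B² = B (a projection; rank 1, trace 1), so B²⁵ = B.

[[2, 1], [−2, −1]]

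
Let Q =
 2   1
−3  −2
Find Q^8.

[[1, 0], [0, 1]]

Q² = I (check: tr Q = 0 and det Q = −1), so Q^8 = I since 8 is even.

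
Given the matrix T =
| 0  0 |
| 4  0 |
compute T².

T is strictly triangular, hence nilpotent: T² = 0, so T² = 0.

[[0, 0], [0, 0]]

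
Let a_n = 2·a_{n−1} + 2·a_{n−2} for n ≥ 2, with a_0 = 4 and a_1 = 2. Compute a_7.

With companion matrix A = [[2, 2], [1, 0]], [a_n, a_{n−1}]ᵀ = A·[a_{n−1}, a_{n−2}]ᵀ, so [a_7, a_6]ᵀ = A^6·[a_1, a_0]ᵀ.
A^6 = [[328, 240], [120, 88]], giving [a_7, a_6]ᵀ = [[1616], [592]].

1616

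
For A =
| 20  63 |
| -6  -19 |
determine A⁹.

tr A = 1 and det A = -2, so the characteristic polynomial is λ² − (1)λ + (-2) with roots 2 and -1.
Eigenvectors give P = [[7, -3], [-2, 1]] with P⁻¹ = [[1, 3], [2, 7]], and A = P·diag(2, -1)·P⁻¹.
Then A⁹ = P·diag(512, -1)·P⁻¹ = [[3584, 3], [-1024, -1]] · [[1, 3], [2, 7]] = [[3590, 10773], [-1026, -3079]].

[[3590, 10773], [-1026, -3079]]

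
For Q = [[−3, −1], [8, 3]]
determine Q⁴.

Q² = I (check: tr Q = 0 and det Q = −1), so Q⁴ = I since 4 is even.

[[1, 0], [0, 1]]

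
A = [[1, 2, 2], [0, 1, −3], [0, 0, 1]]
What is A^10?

A = I + N where N = [[0, 2, 2], [0, 0, −3], [0, 0, 0]] is strictly upper-triangular, so N^3 = 0.
(I + N)^10 = I + 10·N + 45·N^2 = [[1, 20, −250], [0, 1, −30], [0, 0, 1]].

[[1, 20, −250], [0, 1, −30], [0, 0, 1]]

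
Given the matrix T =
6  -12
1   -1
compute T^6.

[[2724, -7980], [665, -1931]]

tr T = 5 and det T = 6, so the characteristic polynomial is λ² − (5)λ + (6) with roots 2 and 3.
Eigenvectors give P = [[3, 4], [1, 1]] with P⁻¹ = [[-1, 4], [1, -3]], and T = P·diag(2, 3)·P⁻¹.
Then T^6 = P·diag(64, 729)·P⁻¹ = [[192, 2916], [64, 729]] · [[-1, 4], [1, -3]] = [[2724, -7980], [665, -1931]].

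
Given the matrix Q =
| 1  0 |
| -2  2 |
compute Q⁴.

[[1, 0], [-30, 16]]

Q² = [[1, 0], [-6, 4]]
Q³ = [[1, 0], [-14, 8]]
Q⁴ = [[1, 0], [-30, 16]]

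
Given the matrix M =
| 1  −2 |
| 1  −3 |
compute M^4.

M^2 = [[−1, 4], [−2, 7]]
M^3 = [[3, −10], [5, −17]]
M^4 = [[−7, 24], [−12, 41]]

[[−7, 24], [−12, 41]]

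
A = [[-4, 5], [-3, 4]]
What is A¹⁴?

[[1, 0], [0, 1]]

A² = I (check: tr A = 0 and det A = -1), so A¹⁴ = I since 14 is even.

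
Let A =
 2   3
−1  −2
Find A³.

A² = I (check: tr A = 0 and det A = −1), so A³ = A since 3 is odd.

[[2, 3], [−1, −2]]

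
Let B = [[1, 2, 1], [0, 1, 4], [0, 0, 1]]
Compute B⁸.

B = I + N where N = [[0, 2, 1], [0, 0, 4], [0, 0, 0]] is strictly upper-triangular, so N³ = 0.
(I + N)⁸ = I + 8·N + 28·N² = [[1, 16, 232], [0, 1, 32], [0, 0, 1]].

[[1, 16, 232], [0, 1, 32], [0, 0, 1]]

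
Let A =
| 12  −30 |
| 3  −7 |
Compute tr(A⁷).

tr A = 5 and det A = 6, so the characteristic polynomial is λ² − (5)λ + (6) with roots 2 and 3.
Eigenvectors give P = [[3, 10], [1, 3]] with P⁻¹ = [[−3, 10], [1, −3]], and A = P·diag(2, 3)·P⁻¹.
Then A⁷ = P·diag(128, 2187)·P⁻¹ = [[384, 21870], [128, 6561]] · [[−3, 10], [1, −3]] = [[20718, −61770], [6177, −18403]].

2315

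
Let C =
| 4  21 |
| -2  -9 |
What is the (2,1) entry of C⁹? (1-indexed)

tr C = -5 and det C = 6, so the characteristic polynomial is λ² − (-5)λ + (6) with roots -3 and -2.
Eigenvectors give P = [[-3, 7], [1, -2]] with P⁻¹ = [[2, 7], [1, 3]], and C = P·diag(-3, -2)·P⁻¹.
Then C⁹ = P·diag(-19683, -512)·P⁻¹ = [[59049, -3584], [-19683, 1024]] · [[2, 7], [1, 3]] = [[114514, 402591], [-38342, -134709]].

-38342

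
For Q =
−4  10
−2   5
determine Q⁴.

Q² = Q (a projection; rank 1, trace 1), so Q⁴ = Q.

[[−4, 10], [−2, 5]]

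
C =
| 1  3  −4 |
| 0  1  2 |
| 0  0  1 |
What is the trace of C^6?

3

C = I + N where N = [[0, 3, −4], [0, 0, 2], [0, 0, 0]] is strictly upper-triangular, so N^3 = 0.
(I + N)^6 = I + 6·N + 15·N^2 = [[1, 18, 66], [0, 1, 12], [0, 0, 1]].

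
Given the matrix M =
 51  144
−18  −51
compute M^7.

[[37179, 104976], [−13122, −37179]]

tr M = 0 and det M = −9, so the characteristic polynomial is λ² − (0)λ + (−9) with roots −3 and 3.
Eigenvectors give P = [[−8, −3], [3, 1]] with P⁻¹ = [[1, 3], [−3, −8]], and M = P·diag(−3, 3)·P⁻¹.
Then M^7 = P·diag(−2187, 2187)·P⁻¹ = [[17496, −6561], [−6561, 2187]] · [[1, 3], [−3, −8]] = [[37179, 104976], [−13122, −37179]].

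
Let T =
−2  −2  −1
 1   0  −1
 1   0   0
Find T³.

T² = [[1, 4, 4], [−3, −2, −1], [−2, −2, −1]]
T³ = [[6, −2, −5], [3, 6, 5], [1, 4, 4]]

[[6, −2, −5], [3, 6, 5], [1, 4, 4]]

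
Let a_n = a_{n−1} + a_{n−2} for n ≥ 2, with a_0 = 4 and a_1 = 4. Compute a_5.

With companion matrix C = [[1, 1], [1, 0]], [a_n, a_{n−1}]ᵀ = C·[a_{n−1}, a_{n−2}]ᵀ, so [a_5, a_4]ᵀ = C⁴·[a_1, a_0]ᵀ.
C⁴ = [[5, 3], [3, 2]], giving [a_5, a_4]ᵀ = [[32], [20]].

32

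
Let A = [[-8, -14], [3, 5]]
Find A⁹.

tr A = -3 and det A = 2, so the characteristic polynomial is λ² − (-3)λ + (2) with roots -2 and -1.
Eigenvectors give P = [[7, -2], [-3, 1]] with P⁻¹ = [[1, 2], [3, 7]], and A = P·diag(-2, -1)·P⁻¹.
Then A⁹ = P·diag(-512, -1)·P⁻¹ = [[-3584, 2], [1536, -1]] · [[1, 2], [3, 7]] = [[-3578, -7154], [1533, 3065]].

[[-3578, -7154], [1533, 3065]]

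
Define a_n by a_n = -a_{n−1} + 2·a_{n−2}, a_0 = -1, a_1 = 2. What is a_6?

With companion matrix B = [[-1, 2], [1, 0]], [a_n, a_{n−1}]ᵀ = B·[a_{n−1}, a_{n−2}]ᵀ, so [a_6, a_5]ᵀ = B⁵·[a_1, a_0]ᵀ.
B⁵ = [[-21, 22], [11, -10]], giving [a_6, a_5]ᵀ = [[-64], [32]].

-64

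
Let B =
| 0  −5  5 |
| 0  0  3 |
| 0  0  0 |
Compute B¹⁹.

[[0, 0, 0], [0, 0, 0], [0, 0, 0]]

B is strictly triangular, hence nilpotent: B³ = 0, so B¹⁹ = 0.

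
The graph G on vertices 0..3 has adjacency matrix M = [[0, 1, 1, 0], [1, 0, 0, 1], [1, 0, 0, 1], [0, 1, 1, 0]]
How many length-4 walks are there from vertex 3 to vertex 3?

8

The number of length-4 walks from vertex 3 to vertex 3 is entry (3,3) of M^4, where M is the adjacency matrix.
M^2 = [[2, 0, 0, 2], [0, 2, 2, 0], [0, 2, 2, 0], [2, 0, 0, 2]]
M^3 = [[0, 4, 4, 0], [4, 0, 0, 4], [4, 0, 0, 4], [0, 4, 4, 0]]
M^4 = [[8, 0, 0, 8], [0, 8, 8, 0], [0, 8, 8, 0], [8, 0, 0, 8]]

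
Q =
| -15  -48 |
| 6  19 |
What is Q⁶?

[[-5823, -17472], [2184, 6553]]

tr Q = 4 and det Q = 3, so the characteristic polynomial is λ² − (4)λ + (3) with roots 1 and 3.
Eigenvectors give P = [[3, -8], [-1, 3]] with P⁻¹ = [[3, 8], [1, 3]], and Q = P·diag(1, 3)·P⁻¹.
Then Q⁶ = P·diag(1, 729)·P⁻¹ = [[3, -5832], [-1, 2187]] · [[3, 8], [1, 3]] = [[-5823, -17472], [2184, 6553]].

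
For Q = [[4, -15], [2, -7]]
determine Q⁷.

tr Q = -3 and det Q = 2, so the characteristic polynomial is λ² − (-3)λ + (2) with roots -2 and -1.
Eigenvectors give P = [[-5, 3], [-2, 1]] with P⁻¹ = [[1, -3], [2, -5]], and Q = P·diag(-2, -1)·P⁻¹.
Then Q⁷ = P·diag(-128, -1)·P⁻¹ = [[640, -3], [256, -1]] · [[1, -3], [2, -5]] = [[634, -1905], [254, -763]].

[[634, -1905], [254, -763]]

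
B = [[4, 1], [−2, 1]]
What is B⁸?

tr B = 5 and det B = 6, so the characteristic polynomial is λ² − (5)λ + (6) with roots 3 and 2.
Eigenvectors give P = [[−1, −1], [1, 2]] with P⁻¹ = [[−2, −1], [1, 1]], and B = P·diag(3, 2)·P⁻¹.
Then B⁸ = P·diag(6561, 256)·P⁻¹ = [[−6561, −256], [6561, 512]] · [[−2, −1], [1, 1]] = [[12866, 6305], [−12610, −6049]].

[[12866, 6305], [−12610, −6049]]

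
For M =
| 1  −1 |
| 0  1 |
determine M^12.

M = I + N where N = [[0, −1], [0, 0]] is strictly upper-triangular, so N^2 = 0.
(I + N)^12 = I + 12·N = [[1, −12], [0, 1]].

[[1, −12], [0, 1]]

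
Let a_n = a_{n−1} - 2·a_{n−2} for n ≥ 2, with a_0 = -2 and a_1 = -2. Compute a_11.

-90

With companion matrix T = [[1, -2], [1, 0]], [a_n, a_{n−1}]ᵀ = T·[a_{n−1}, a_{n−2}]ᵀ, so [a_11, a_10]ᵀ = T¹⁰·[a_1, a_0]ᵀ.
T¹⁰ = [[23, 22], [-11, 34]], giving [a_11, a_10]ᵀ = [[-90], [-46]].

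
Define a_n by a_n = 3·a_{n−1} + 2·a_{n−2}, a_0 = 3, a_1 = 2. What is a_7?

With companion matrix C = [[3, 2], [1, 0]], [a_n, a_{n−1}]ᵀ = C·[a_{n−1}, a_{n−2}]ᵀ, so [a_7, a_6]ᵀ = C^6·[a_1, a_0]ᵀ.
C^6 = [[1763, 990], [495, 278]], giving [a_7, a_6]ᵀ = [[6496], [1824]].

6496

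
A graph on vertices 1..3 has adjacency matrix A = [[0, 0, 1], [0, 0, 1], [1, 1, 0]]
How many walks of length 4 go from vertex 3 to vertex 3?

4

The number of length-4 walks from vertex 3 to vertex 3 is entry (3,3) of A⁴, where A is the adjacency matrix.
A² = [[1, 1, 0], [1, 1, 0], [0, 0, 2]]
A³ = [[0, 0, 2], [0, 0, 2], [2, 2, 0]]
A⁴ = [[2, 2, 0], [2, 2, 0], [0, 0, 4]]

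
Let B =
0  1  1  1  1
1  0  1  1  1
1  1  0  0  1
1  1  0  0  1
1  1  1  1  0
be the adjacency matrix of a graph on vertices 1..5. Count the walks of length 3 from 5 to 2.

The number of length-3 walks from vertex 5 to vertex 2 is entry (5,2) of B^3, where B is the adjacency matrix.
B^2 = [[4, 3, 2, 2, 3], [3, 4, 2, 2, 3], [2, 2, 3, 3, 2], [2, 2, 3, 3, 2], [3, 3, 2, 2, 4]]
B^3 = [[10, 11, 10, 10, 11], [11, 10, 10, 10, 11], [10, 10, 6, 6, 10], [10, 10, 6, 6, 10], [11, 11, 10, 10, 10]]

11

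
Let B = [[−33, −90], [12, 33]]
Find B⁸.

[[6561, 0], [0, 6561]]

tr B = 0 and det B = −9, so the characteristic polynomial is λ² − (0)λ + (−9) with roots 3 and −3.
Eigenvectors give P = [[−5, −3], [2, 1]] with P⁻¹ = [[1, 3], [−2, −5]], and B = P·diag(3, −3)·P⁻¹.
Then B⁸ = P·diag(6561, 6561)·P⁻¹ = [[−32805, −19683], [13122, 6561]] · [[1, 3], [−2, −5]] = [[6561, 0], [0, 6561]].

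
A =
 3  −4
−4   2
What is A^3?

[[155, −140], [−140, 120]]

A^2 = [[25, −20], [−20, 20]]
A^3 = [[155, −140], [−140, 120]]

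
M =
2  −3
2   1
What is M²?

[[−2, −9], [6, −5]]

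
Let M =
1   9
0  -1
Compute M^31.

M² = I (check: tr M = 0 and det M = -1), so M^31 = M since 31 is odd.

[[1, 9], [0, -1]]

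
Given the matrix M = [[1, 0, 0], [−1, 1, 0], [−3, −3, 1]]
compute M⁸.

[[1, 0, 0], [−8, 1, 0], [60, −24, 1]]

M = I + N where N = [[0, 0, 0], [−1, 0, 0], [−3, −3, 0]] is strictly lower-triangular, so N³ = 0.
(I + N)⁸ = I + 8·N + 28·N² = [[1, 0, 0], [−8, 1, 0], [60, −24, 1]].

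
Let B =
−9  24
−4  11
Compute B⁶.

[[−1455, 4368], [−728, 2185]]

tr B = 2 and det B = −3, so the characteristic polynomial is λ² − (2)λ + (−3) with roots 3 and −1.
Eigenvectors give P = [[−2, 3], [−1, 1]] with P⁻¹ = [[1, −3], [1, −2]], and B = P·diag(3, −1)·P⁻¹.
Then B⁶ = P·diag(729, 1)·P⁻¹ = [[−1458, 3], [−729, 1]] · [[1, −3], [1, −2]] = [[−1455, 4368], [−728, 2185]].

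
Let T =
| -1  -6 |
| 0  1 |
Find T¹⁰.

[[1, 0], [0, 1]]

T² = I (check: tr T = 0 and det T = -1), so T¹⁰ = I since 10 is even.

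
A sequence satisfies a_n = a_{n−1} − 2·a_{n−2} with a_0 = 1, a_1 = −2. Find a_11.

With companion matrix C = [[1, −2], [1, 0]], [a_n, a_{n−1}]ᵀ = C·[a_{n−1}, a_{n−2}]ᵀ, so [a_11, a_10]ᵀ = C^10·[a_1, a_0]ᵀ.
C^10 = [[23, 22], [−11, 34]], giving [a_11, a_10]ᵀ = [[−24], [56]].

−24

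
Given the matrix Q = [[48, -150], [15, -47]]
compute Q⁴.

[[666, -1950], [195, -569]]

tr Q = 1 and det Q = -6, so the characteristic polynomial is λ² − (1)λ + (-6) with roots -2 and 3.
Eigenvectors give P = [[-3, -10], [-1, -3]] with P⁻¹ = [[3, -10], [-1, 3]], and Q = P·diag(-2, 3)·P⁻¹.
Then Q⁴ = P·diag(16, 81)·P⁻¹ = [[-48, -810], [-16, -243]] · [[3, -10], [-1, 3]] = [[666, -1950], [195, -569]].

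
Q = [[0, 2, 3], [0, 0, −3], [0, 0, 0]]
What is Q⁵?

Q is strictly triangular, hence nilpotent: Q³ = 0, so Q⁵ = 0.

[[0, 0, 0], [0, 0, 0], [0, 0, 0]]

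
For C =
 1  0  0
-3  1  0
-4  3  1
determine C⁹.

C = I + N where N = [[0, 0, 0], [-3, 0, 0], [-4, 3, 0]] is strictly lower-triangular, so N³ = 0.
(I + N)⁹ = I + 9·N + 36·N² = [[1, 0, 0], [-27, 1, 0], [-360, 27, 1]].

[[1, 0, 0], [-27, 1, 0], [-360, 27, 1]]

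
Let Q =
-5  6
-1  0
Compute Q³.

tr Q = -5 and det Q = 6, so the characteristic polynomial is λ² − (-5)λ + (6) with roots -2 and -3.
Eigenvectors give P = [[2, -3], [1, -1]] with P⁻¹ = [[-1, 3], [-1, 2]], and Q = P·diag(-2, -3)·P⁻¹.
Then Q³ = P·diag(-8, -27)·P⁻¹ = [[-16, 81], [-8, 27]] · [[-1, 3], [-1, 2]] = [[-65, 114], [-19, 30]].

[[-65, 114], [-19, 30]]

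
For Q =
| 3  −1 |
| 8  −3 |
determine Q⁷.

[[3, −1], [8, −3]]

Q² = I (check: tr Q = 0 and det Q = −1), so Q⁷ = Q since 7 is odd.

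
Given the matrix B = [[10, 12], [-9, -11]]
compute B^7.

[[388, 516], [-387, -515]]

tr B = -1 and det B = -2, so the characteristic polynomial is λ² − (-1)λ + (-2) with roots 1 and -2.
Eigenvectors give P = [[4, 1], [-3, -1]] with P⁻¹ = [[1, 1], [-3, -4]], and B = P·diag(1, -2)·P⁻¹.
Then B^7 = P·diag(1, -128)·P⁻¹ = [[4, -128], [-3, 128]] · [[1, 1], [-3, -4]] = [[388, 516], [-387, -515]].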